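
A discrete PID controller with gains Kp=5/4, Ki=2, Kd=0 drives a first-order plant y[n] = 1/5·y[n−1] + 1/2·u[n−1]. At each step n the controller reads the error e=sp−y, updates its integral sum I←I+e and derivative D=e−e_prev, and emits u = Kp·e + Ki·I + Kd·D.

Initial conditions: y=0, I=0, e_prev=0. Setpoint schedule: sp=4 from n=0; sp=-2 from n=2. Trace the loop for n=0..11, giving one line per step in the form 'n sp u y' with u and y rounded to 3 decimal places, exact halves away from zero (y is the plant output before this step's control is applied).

(exact arithmetic carried between steps; '≈' marks a value shown rounded to 6 d.p. or computed from one; I and e_prev carry over from the previous line; the table rounds u and y to 3 d.p., halves away from zero)
n=0: y=0, sp=4, e=sp−y=4; I=4, D=e−e_prev=4; u=5/4·4+2·4+0·4=13; next y=1/5·0+1/2·13=6.5
n=1: y=6.5, sp=4, e=sp−y=-2.5; I=1.5, D=e−e_prev=-6.5; u=5/4·(-2.5)+2·1.5+0·(-6.5)=-0.125; next y=1/5·6.5+1/2·(-0.125)=1.2375
n=2: y=1.2375, sp=-2, e=sp−y=-3.2375; I=-1.7375, D=e−e_prev=-0.7375; u=5/4·(-3.2375)+2·(-1.7375)+0·(-0.7375)=-7.521875; next y=1/5·1.2375+1/2·(-7.521875)≈-3.513438
n=3: y≈-3.513438, sp=-2, e=sp−y≈1.513438; I≈-0.224063, D=e−e_prev≈4.750938; u=5/4·1.513438+2·(-0.224063)+0·4.750938≈1.443672; next y=1/5·(-3.513438)+1/2·1.443672≈0.019148
n=4: y≈0.019148, sp=-2, e=sp−y≈-2.019148; I≈-2.243211, D=e−e_prev≈-3.532586; u=5/4·(-2.019148)+2·(-2.243211)+0·(-3.532586)≈-7.010357; next y=1/5·0.019148+1/2·(-7.010357)≈-3.501349
n=5: y≈-3.501349, sp=-2, e=sp−y≈1.501349; I≈-0.741862, D=e−e_prev≈3.520497; u=5/4·1.501349+2·(-0.741862)+0·3.520497≈0.392962; next y=1/5·(-3.501349)+1/2·0.392962≈-0.503789
n=6: y≈-0.503789, sp=-2, e=sp−y≈-1.496211; I≈-2.238073, D=e−e_prev≈-2.997560; u=5/4·(-1.496211)+2·(-2.238073)+0·(-2.997560)≈-6.346411; next y=1/5·(-0.503789)+1/2·(-6.346411)≈-3.273963
n=7: y≈-3.273963, sp=-2, e=sp−y≈1.273963; I≈-0.964110, D=e−e_prev≈2.770175; u=5/4·1.273963+2·(-0.964110)+0·2.770175≈-0.335766; next y=1/5·(-3.273963)+1/2·(-0.335766)≈-0.822676
n=8: y≈-0.822676, sp=-2, e=sp−y≈-1.177324; I≈-2.141434, D=e−e_prev≈-2.451287; u=5/4·(-1.177324)+2·(-2.141434)+0·(-2.451287)≈-5.754524; next y=1/5·(-0.822676)+1/2·(-5.754524)≈-3.041797
n=9: y≈-3.041797, sp=-2, e=sp−y≈1.041797; I≈-1.099637, D=e−e_prev≈2.219121; u=5/4·1.041797+2·(-1.099637)+0·2.219121≈-0.897028; next y=1/5·(-3.041797)+1/2·(-0.897028)≈-1.056873
n=10: y≈-1.056873, sp=-2, e=sp−y≈-0.943127; I≈-2.042764, D=e−e_prev≈-1.984924; u=5/4·(-0.943127)+2·(-2.042764)+0·(-1.984924)≈-5.264436; next y=1/5·(-1.056873)+1/2·(-5.264436)≈-2.843593
n=11: y≈-2.843593, sp=-2, e=sp−y≈0.843593; I≈-1.199171, D=e−e_prev≈1.786719; u=5/4·0.843593+2·(-1.199171)+0·1.786719≈-1.343852; next y=1/5·(-2.843593)+1/2·(-1.343852)≈-1.240644

0 4 13.000 0.000
1 4 -0.125 6.500
2 -2 -7.522 1.238
3 -2 1.444 -3.513
4 -2 -7.010 0.019
5 -2 0.393 -3.501
6 -2 -6.346 -0.504
7 -2 -0.336 -3.274
8 -2 -5.755 -0.823
9 -2 -0.897 -3.042
10 -2 -5.264 -1.057
11 -2 -1.344 -2.844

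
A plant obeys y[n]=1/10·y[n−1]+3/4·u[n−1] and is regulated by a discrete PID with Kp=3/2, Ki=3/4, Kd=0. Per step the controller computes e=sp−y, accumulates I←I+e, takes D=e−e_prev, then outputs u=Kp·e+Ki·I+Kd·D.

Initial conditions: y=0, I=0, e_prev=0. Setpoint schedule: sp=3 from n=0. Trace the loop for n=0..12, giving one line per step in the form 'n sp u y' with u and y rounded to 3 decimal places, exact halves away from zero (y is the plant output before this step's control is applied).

0 3 6.750 0.000
1 3 -2.391 5.063
2 3 10.348 -1.287
3 3 -6.505 7.633
4 3 16.454 -4.115
5 3 -14.309 11.929
6 3 27.297 -9.539
7 3 -28.679 19.519
8 3 46.853 -19.557
9 3 -54.896 33.184
10 3 82.301 -37.854
11 3 -102.596 57.940
12 3 146.658 -71.153

(exact arithmetic carried between steps; '≈' marks a value shown rounded to 6 d.p. or computed from one; I and e_prev carry over from the previous line; the table rounds u and y to 3 d.p., halves away from zero)
n=0: y=0, sp=3, e=sp−y=3; I=3, D=e−e_prev=3; u=3/2·3+3/4·3+0·3=6.75; next y=1/10·0+3/4·6.75=5.0625
n=1: y=5.0625, sp=3, e=sp−y=-2.0625; I=0.9375, D=e−e_prev=-5.0625; u=3/2·(-2.0625)+3/4·0.9375+0·(-5.0625)=-2.390625; next y=1/10·5.0625+3/4·(-2.390625)≈-1.286719
n=2: y≈-1.286719, sp=3, e=sp−y≈4.286719; I≈5.224219, D=e−e_prev≈6.349219; u=3/2·4.286719+3/4·5.224219+0·6.349219≈10.348242; next y=1/10·(-1.286719)+3/4·10.348242≈7.632510
n=3: y≈7.632510, sp=3, e=sp−y≈-4.632510; I≈0.591709, D=e−e_prev≈-8.919229; u=3/2·(-4.632510)+3/4·0.591709+0·(-8.919229)≈-6.504983; next y=1/10·7.632510+3/4·(-6.504983)≈-4.115486
n=4: y≈-4.115486, sp=3, e=sp−y≈7.115486; I≈7.707195, D=e−e_prev≈11.747996; u=3/2·7.115486+3/4·7.707195+0·11.747996≈16.453626; next y=1/10·(-4.115486)+3/4·16.453626≈11.928671
n=5: y≈11.928671, sp=3, e=sp−y≈-8.928671; I≈-1.221475, D=e−e_prev≈-16.044157; u=3/2·(-8.928671)+3/4·(-1.221475)+0·(-16.044157)≈-14.309113; next y=1/10·11.928671+3/4·(-14.309113)≈-9.538967
n=6: y≈-9.538967, sp=3, e=sp−y≈12.538967; I≈11.317492, D=e−e_prev≈21.467638; u=3/2·12.538967+3/4·11.317492+0·21.467638≈27.296570; next y=1/10·(-9.538967)+3/4·27.296570≈19.518531
n=7: y≈19.518531, sp=3, e=sp−y≈-16.518531; I≈-5.201039, D=e−e_prev≈-29.057498; u=3/2·(-16.518531)+3/4·(-5.201039)+0·(-29.057498)≈-28.678575; next y=1/10·19.518531+3/4·(-28.678575)≈-19.557078
n=8: y≈-19.557078, sp=3, e=sp−y≈22.557078; I≈17.356040, D=e−e_prev≈39.075609; u=3/2·22.557078+3/4·17.356040+0·39.075609≈46.852647; next y=1/10·(-19.557078)+3/4·46.852647≈33.183778
n=9: y≈33.183778, sp=3, e=sp−y≈-30.183778; I≈-12.827738, D=e−e_prev≈-52.740856; u=3/2·(-30.183778)+3/4·(-12.827738)+0·(-52.740856)≈-54.896470; next y=1/10·33.183778+3/4·(-54.896470)≈-37.853975
n=10: y≈-37.853975, sp=3, e=sp−y≈40.853975; I≈28.026237, D=e−e_prev≈71.037752; u=3/2·40.853975+3/4·28.026237+0·71.037752≈82.300639; next y=1/10·(-37.853975)+3/4·82.300639≈57.940082
n=11: y≈57.940082, sp=3, e=sp−y≈-54.940082; I≈-26.913846, D=e−e_prev≈-95.794057; u=3/2·(-54.940082)+3/4·(-26.913846)+0·(-95.794057)≈-102.595507; next y=1/10·57.940082+3/4·(-102.595507)≈-71.152622
n=12: y≈-71.152622, sp=3, e=sp−y≈74.152622; I≈47.238777, D=e−e_prev≈129.092704; u=3/2·74.152622+3/4·47.238777+0·129.092704≈146.658016; next y=1/10·(-71.152622)+3/4·146.658016≈102.878250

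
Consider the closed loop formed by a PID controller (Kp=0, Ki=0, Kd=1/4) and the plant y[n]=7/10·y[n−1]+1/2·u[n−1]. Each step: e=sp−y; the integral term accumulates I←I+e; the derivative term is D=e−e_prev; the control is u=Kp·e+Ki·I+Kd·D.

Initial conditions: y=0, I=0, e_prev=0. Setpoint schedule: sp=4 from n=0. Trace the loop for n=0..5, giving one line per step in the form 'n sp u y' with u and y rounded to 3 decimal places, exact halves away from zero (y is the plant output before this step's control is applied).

0 4 1.000 0.000
1 4 -0.125 0.500
2 4 0.053 0.288
3 4 0.015 0.228
4 4 0.015 0.167
5 4 0.011 0.124

(exact arithmetic carried between steps; '≈' marks a value shown rounded to 6 d.p. or computed from one; I and e_prev carry over from the previous line; the table rounds u and y to 3 d.p., halves away from zero)
n=0: y=0, sp=4, e=sp−y=4; I=4, D=e−e_prev=4; u=0·4+0·4+1/4·4=1; next y=7/10·0+1/2·1=0.5
n=1: y=0.5, sp=4, e=sp−y=3.5; I=7.5, D=e−e_prev=-0.5; u=0·3.5+0·7.5+1/4·(-0.5)=-0.125; next y=7/10·0.5+1/2·(-0.125)=0.2875
n=2: y=0.2875, sp=4, e=sp−y=3.7125; I=11.2125, D=e−e_prev=0.2125; u=0·3.7125+0·11.2125+1/4·0.2125=0.053125; next y=7/10·0.2875+1/2·0.053125≈0.227813
n=3: y≈0.227813, sp=4, e=sp−y≈3.772188; I≈14.984688, D=e−e_prev≈0.059688; u=0·3.772188+0·14.984688+1/4·0.059688≈0.014922; next y=7/10·0.227813+1/2·0.014922≈0.166930
n=4: y≈0.166930, sp=4, e=sp−y≈3.833070; I≈18.817758, D=e−e_prev≈0.060883; u=0·3.833070+0·18.817758+1/4·0.060883≈0.015221; next y=7/10·0.166930+1/2·0.015221≈0.124461
n=5: y≈0.124461, sp=4, e=sp−y≈3.875539; I≈22.693297, D=e−e_prev≈0.042469; u=0·3.875539+0·22.693297+1/4·0.042469≈0.010617; next y=7/10·0.124461+1/2·0.010617≈0.092431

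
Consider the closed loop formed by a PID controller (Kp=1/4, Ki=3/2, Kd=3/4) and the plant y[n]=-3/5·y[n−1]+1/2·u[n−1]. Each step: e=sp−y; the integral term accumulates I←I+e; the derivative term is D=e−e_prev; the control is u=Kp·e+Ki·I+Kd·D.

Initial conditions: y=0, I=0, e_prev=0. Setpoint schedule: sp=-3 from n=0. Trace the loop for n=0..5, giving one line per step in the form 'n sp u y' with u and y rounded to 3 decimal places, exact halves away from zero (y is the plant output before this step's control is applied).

(exact arithmetic carried between steps; '≈' marks a value shown rounded to 6 d.p. or computed from one; I and e_prev carry over from the previous line; the table rounds u and y to 3 d.p., halves away from zero)
n=0: y=0, sp=-3, e=sp−y=-3; I=-3, D=e−e_prev=-3; u=1/4·(-3)+3/2·(-3)+3/4·(-3)=-7.5; next y=-3/5·0+1/2·(-7.5)=-3.75
n=1: y=-3.75, sp=-3, e=sp−y=0.75; I=-2.25, D=e−e_prev=3.75; u=1/4·0.75+3/2·(-2.25)+3/4·3.75=-0.375; next y=-3/5·(-3.75)+1/2·(-0.375)=2.0625
n=2: y=2.0625, sp=-3, e=sp−y=-5.0625; I=-7.3125, D=e−e_prev=-5.8125; u=1/4·(-5.0625)+3/2·(-7.3125)+3/4·(-5.8125)=-16.59375; next y=-3/5·2.0625+1/2·(-16.59375)=-9.534375
n=3: y=-9.534375, sp=-3, e=sp−y=6.534375; I=-0.778125, D=e−e_prev=11.596875; u=1/4·6.534375+3/2·(-0.778125)+3/4·11.596875≈9.164063; next y=-3/5·(-9.534375)+1/2·9.164063≈10.302656
n=4: y≈10.302656, sp=-3, e=sp−y≈-13.302656; I≈-14.080781, D=e−e_prev≈-19.837031; u=1/4·(-13.302656)+3/2·(-14.080781)+3/4·(-19.837031)≈-39.324609; next y=-3/5·10.302656+1/2·(-39.324609)≈-25.843898
n=5: y≈-25.843898, sp=-3, e=sp−y≈22.843898; I≈8.763117, D=e−e_prev≈36.146555; u=1/4·22.843898+3/2·8.763117+3/4·36.146555≈45.965566; next y=-3/5·(-25.843898)+1/2·45.965566≈38.489122

0 -3 -7.500 0.000
1 -3 -0.375 -3.750
2 -3 -16.594 2.063
3 -3 9.164 -9.534
4 -3 -39.325 10.303
5 -3 45.966 -25.844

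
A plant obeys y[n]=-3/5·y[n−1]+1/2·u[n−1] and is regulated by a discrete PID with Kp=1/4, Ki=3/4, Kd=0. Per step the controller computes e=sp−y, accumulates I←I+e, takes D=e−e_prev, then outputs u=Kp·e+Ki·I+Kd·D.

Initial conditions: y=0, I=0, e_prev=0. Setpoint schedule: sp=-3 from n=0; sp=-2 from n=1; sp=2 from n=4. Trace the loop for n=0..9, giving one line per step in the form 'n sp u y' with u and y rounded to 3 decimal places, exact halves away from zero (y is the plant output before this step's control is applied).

0 -3 -3.000 0.000
1 -2 -2.750 -1.500
2 -2 -4.150 -0.475
3 -2 -3.979 -1.790
4 2 -1.011 -0.915
5 2 0.216 0.044
6 2 1.645 0.082
7 2 2.392 0.774
8 2 3.354 0.732
9 2 3.799 1.238

(exact arithmetic carried between steps; '≈' marks a value shown rounded to 6 d.p. or computed from one; I and e_prev carry over from the previous line; the table rounds u and y to 3 d.p., halves away from zero)
n=0: y=0, sp=-3, e=sp−y=-3; I=-3, D=e−e_prev=-3; u=1/4·(-3)+3/4·(-3)+0·(-3)=-3; next y=-3/5·0+1/2·(-3)=-1.5
n=1: y=-1.5, sp=-2, e=sp−y=-0.5; I=-3.5, D=e−e_prev=2.5; u=1/4·(-0.5)+3/4·(-3.5)+0·2.5=-2.75; next y=-3/5·(-1.5)+1/2·(-2.75)=-0.475
n=2: y=-0.475, sp=-2, e=sp−y=-1.525; I=-5.025, D=e−e_prev=-1.025; u=1/4·(-1.525)+3/4·(-5.025)+0·(-1.025)=-4.15; next y=-3/5·(-0.475)+1/2·(-4.15)=-1.79
n=3: y=-1.79, sp=-2, e=sp−y=-0.21; I=-5.235, D=e−e_prev=1.315; u=1/4·(-0.21)+3/4·(-5.235)+0·1.315=-3.97875; next y=-3/5·(-1.79)+1/2·(-3.97875)=-0.915375
n=4: y=-0.915375, sp=2, e=sp−y=2.915375; I=-2.319625, D=e−e_prev=3.125375; u=1/4·2.915375+3/4·(-2.319625)+0·3.125375=-1.010875; next y=-3/5·(-0.915375)+1/2·(-1.010875)≈0.043788
n=5: y≈0.043788, sp=2, e=sp−y≈1.956213; I≈-0.363413, D=e−e_prev≈-0.959163; u=1/4·1.956213+3/4·(-0.363413)+0·(-0.959163)≈0.216494; next y=-3/5·0.043788+1/2·0.216494≈0.081974
n=6: y≈0.081974, sp=2, e=sp−y≈1.918026; I≈1.554613, D=e−e_prev≈-0.038187; u=1/4·1.918026+3/4·1.554613+0·(-0.038187)≈1.645466; next y=-3/5·0.081974+1/2·1.645466≈0.773549
n=7: y≈0.773549, sp=2, e=sp−y≈1.226452; I≈2.781065, D=e−e_prev≈-0.691574; u=1/4·1.226452+3/4·2.781065+0·(-0.691574)≈2.392411; next y=-3/5·0.773549+1/2·2.392411≈0.732077
n=8: y≈0.732077, sp=2, e=sp−y≈1.267923; I≈4.048988, D=e−e_prev≈0.041472; u=1/4·1.267923+3/4·4.048988+0·0.041472≈3.353722; next y=-3/5·0.732077+1/2·3.353722≈1.237615
n=9: y≈1.237615, sp=2, e=sp−y≈0.762385; I≈4.811373, D=e−e_prev≈-0.505538; u=1/4·0.762385+3/4·4.811373+0·(-0.505538)≈3.799126; next y=-3/5·1.237615+1/2·3.799126≈1.156994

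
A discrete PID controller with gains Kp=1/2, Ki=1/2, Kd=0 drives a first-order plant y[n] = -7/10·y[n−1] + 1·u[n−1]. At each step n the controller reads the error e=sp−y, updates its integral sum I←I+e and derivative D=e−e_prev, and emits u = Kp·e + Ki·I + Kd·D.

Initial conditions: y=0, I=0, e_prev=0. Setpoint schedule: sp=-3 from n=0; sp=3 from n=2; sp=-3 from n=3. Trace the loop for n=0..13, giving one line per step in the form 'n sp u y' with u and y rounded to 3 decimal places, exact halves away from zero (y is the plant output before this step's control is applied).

(exact arithmetic carried between steps; '≈' marks a value shown rounded to 6 d.p. or computed from one; I and e_prev carry over from the previous line; the table rounds u and y to 3 d.p., halves away from zero)
n=0: y=0, sp=-3, e=sp−y=-3; I=-3, D=e−e_prev=-3; u=1/2·(-3)+1/2·(-3)+0·(-3)=-3; next y=-7/10·0+1·(-3)=-3
n=1: y=-3, sp=-3, e=sp−y=0; I=-3, D=e−e_prev=3; u=1/2·0+1/2·(-3)+0·3=-1.5; next y=-7/10·(-3)+1·(-1.5)=0.6
n=2: y=0.6, sp=3, e=sp−y=2.4; I=-0.6, D=e−e_prev=2.4; u=1/2·2.4+1/2·(-0.6)+0·2.4=0.9; next y=-7/10·0.6+1·0.9=0.48
n=3: y=0.48, sp=-3, e=sp−y=-3.48; I=-4.08, D=e−e_prev=-5.88; u=1/2·(-3.48)+1/2·(-4.08)+0·(-5.88)=-3.78; next y=-7/10·0.48+1·(-3.78)=-4.116
n=4: y=-4.116, sp=-3, e=sp−y=1.116; I=-2.964, D=e−e_prev=4.596; u=1/2·1.116+1/2·(-2.964)+0·4.596=-0.924; next y=-7/10·(-4.116)+1·(-0.924)=1.9572
n=5: y=1.9572, sp=-3, e=sp−y=-4.9572; I=-7.9212, D=e−e_prev=-6.0732; u=1/2·(-4.9572)+1/2·(-7.9212)+0·(-6.0732)=-6.4392; next y=-7/10·1.9572+1·(-6.4392)=-7.80924
n=6: y=-7.80924, sp=-3, e=sp−y=4.80924; I=-3.11196, D=e−e_prev=9.76644; u=1/2·4.80924+1/2·(-3.11196)+0·9.76644=0.84864; next y=-7/10·(-7.80924)+1·0.84864=6.315108
n=7: y=6.315108, sp=-3, e=sp−y=-9.315108; I=-12.427068, D=e−e_prev=-14.124348; u=1/2·(-9.315108)+1/2·(-12.427068)+0·(-14.124348)=-10.871088; next y=-7/10·6.315108+1·(-10.871088)≈-15.291664
n=8: y≈-15.291664, sp=-3, e=sp−y≈12.291664; I≈-0.135404, D=e−e_prev≈21.606772; u=1/2·12.291664+1/2·(-0.135404)+0·21.606772≈6.078130; next y=-7/10·(-15.291664)+1·6.078130≈16.782294
n=9: y≈16.782294, sp=-3, e=sp−y≈-19.782294; I≈-19.917699, D=e−e_prev≈-32.073958; u=1/2·(-19.782294)+1/2·(-19.917699)+0·(-32.073958)≈-19.849996; next y=-7/10·16.782294+1·(-19.849996)≈-31.597602
n=10: y≈-31.597602, sp=-3, e=sp−y≈28.597602; I≈8.679904, D=e−e_prev≈48.379896; u=1/2·28.597602+1/2·8.679904+0·48.379896≈18.638753; next y=-7/10·(-31.597602)+1·18.638753≈40.757074
n=11: y≈40.757074, sp=-3, e=sp−y≈-43.757074; I≈-35.077171, D=e−e_prev≈-72.354677; u=1/2·(-43.757074)+1/2·(-35.077171)+0·(-72.354677)≈-39.417123; next y=-7/10·40.757074+1·(-39.417123)≈-67.947075
n=12: y≈-67.947075, sp=-3, e=sp−y≈64.947075; I≈29.869904, D=e−e_prev≈108.704149; u=1/2·64.947075+1/2·29.869904+0·108.704149≈47.408489; next y=-7/10·(-67.947075)+1·47.408489≈94.971442
n=13: y≈94.971442, sp=-3, e=sp−y≈-97.971442; I≈-68.101538, D=e−e_prev≈-162.918517; u=1/2·(-97.971442)+1/2·(-68.101538)+0·(-162.918517)≈-83.036490; next y=-7/10·94.971442+1·(-83.036490)≈-149.516499

0 -3 -3.000 0.000
1 -3 -1.500 -3.000
2 3 0.900 0.600
3 -3 -3.780 0.480
4 -3 -0.924 -4.116
5 -3 -6.439 1.957
6 -3 0.849 -7.809
7 -3 -10.871 6.315
8 -3 6.078 -15.292
9 -3 -19.850 16.782
10 -3 18.639 -31.598
11 -3 -39.417 40.757
12 -3 47.408 -67.947
13 -3 -83.036 94.971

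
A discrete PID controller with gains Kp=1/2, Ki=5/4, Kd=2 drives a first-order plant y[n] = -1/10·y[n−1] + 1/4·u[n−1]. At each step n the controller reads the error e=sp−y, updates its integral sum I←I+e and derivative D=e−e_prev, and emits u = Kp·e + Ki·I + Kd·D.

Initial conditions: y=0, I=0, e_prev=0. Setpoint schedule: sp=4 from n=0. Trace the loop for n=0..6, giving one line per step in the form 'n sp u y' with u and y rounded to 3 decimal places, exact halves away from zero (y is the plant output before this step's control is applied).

0 4 15.000 0.000
1 4 -2.063 3.750
2 4 23.152 -0.891
3 4 -5.395 5.877
4 4 35.095 -1.936
5 4 -14.001 8.967
6 4 51.714 -4.397

(exact arithmetic carried between steps; '≈' marks a value shown rounded to 6 d.p. or computed from one; I and e_prev carry over from the previous line; the table rounds u and y to 3 d.p., halves away from zero)
n=0: y=0, sp=4, e=sp−y=4; I=4, D=e−e_prev=4; u=1/2·4+5/4·4+2·4=15; next y=-1/10·0+1/4·15=3.75
n=1: y=3.75, sp=4, e=sp−y=0.25; I=4.25, D=e−e_prev=-3.75; u=1/2·0.25+5/4·4.25+2·(-3.75)=-2.0625; next y=-1/10·3.75+1/4·(-2.0625)=-0.890625
n=2: y=-0.890625, sp=4, e=sp−y=4.890625; I=9.140625, D=e−e_prev=4.640625; u=1/2·4.890625+5/4·9.140625+2·4.640625≈23.152344; next y=-1/10·(-0.890625)+1/4·23.152344≈5.877148
n=3: y≈5.877148, sp=4, e=sp−y≈-1.877148; I≈7.263477, D=e−e_prev≈-6.767773; u=1/2·(-1.877148)+5/4·7.263477+2·(-6.767773)≈-5.394775; next y=-1/10·5.877148+1/4·(-5.394775)≈-1.936409
n=4: y≈-1.936409, sp=4, e=sp−y≈5.936409; I≈13.199885, D=e−e_prev≈7.813557; u=1/2·5.936409+5/4·13.199885+2·7.813557≈35.095175; next y=-1/10·(-1.936409)+1/4·35.095175≈8.967435
n=5: y≈8.967435, sp=4, e=sp−y≈-4.967435; I≈8.232451, D=e−e_prev≈-10.903843; u=1/2·(-4.967435)+5/4·8.232451+2·(-10.903843)≈-14.000841; next y=-1/10·8.967435+1/4·(-14.000841)≈-4.396954
n=6: y≈-4.396954, sp=4, e=sp−y≈8.396954; I≈16.629404, D=e−e_prev≈13.364388; u=1/2·8.396954+5/4·16.629404+2·13.364388≈51.714009; next y=-1/10·(-4.396954)+1/4·51.714009≈13.368198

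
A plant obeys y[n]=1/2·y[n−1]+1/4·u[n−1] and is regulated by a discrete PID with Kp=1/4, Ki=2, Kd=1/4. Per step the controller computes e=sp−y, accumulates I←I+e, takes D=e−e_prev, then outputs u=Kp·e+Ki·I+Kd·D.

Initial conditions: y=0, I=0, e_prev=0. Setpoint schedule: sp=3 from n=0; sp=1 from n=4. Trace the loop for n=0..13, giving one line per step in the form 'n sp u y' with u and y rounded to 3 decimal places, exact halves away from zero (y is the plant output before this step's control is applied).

0 3 7.500 0.000
1 3 8.063 1.875
2 3 8.086 2.953
3 3 7.087 3.498
4 1 1.170 3.521
5 1 0.304 2.053
6 1 0.207 1.102
7 1 1.013 0.603
8 1 1.803 0.555
9 1 2.248 0.728
10 1 2.340 0.926
11 1 2.233 1.048
12 1 2.082 1.082
13 1 1.978 1.061

(exact arithmetic carried between steps; '≈' marks a value shown rounded to 6 d.p. or computed from one; I and e_prev carry over from the previous line; the table rounds u and y to 3 d.p., halves away from zero)
n=0: y=0, sp=3, e=sp−y=3; I=3, D=e−e_prev=3; u=1/4·3+2·3+1/4·3=7.5; next y=1/2·0+1/4·7.5=1.875
n=1: y=1.875, sp=3, e=sp−y=1.125; I=4.125, D=e−e_prev=-1.875; u=1/4·1.125+2·4.125+1/4·(-1.875)=8.0625; next y=1/2·1.875+1/4·8.0625=2.953125
n=2: y=2.953125, sp=3, e=sp−y=0.046875; I=4.171875, D=e−e_prev=-1.078125; u=1/4·0.046875+2·4.171875+1/4·(-1.078125)≈8.085938; next y=1/2·2.953125+1/4·8.085938≈3.498047
n=3: y≈3.498047, sp=3, e=sp−y≈-0.498047; I≈3.673828, D=e−e_prev≈-0.544922; u=1/4·(-0.498047)+2·3.673828+1/4·(-0.544922)≈7.086914; next y=1/2·3.498047+1/4·7.086914≈3.520752
n=4: y≈3.520752, sp=1, e=sp−y≈-2.520752; I≈1.153076, D=e−e_prev≈-2.022705; u=1/4·(-2.520752)+2·1.153076+1/4·(-2.022705)≈1.170288; next y=1/2·3.520752+1/4·1.170288≈2.052948
n=5: y≈2.052948, sp=1, e=sp−y≈-1.052948; I≈0.100128, D=e−e_prev≈1.467804; u=1/4·(-1.052948)+2·0.100128+1/4·1.467804≈0.303970; next y=1/2·2.052948+1/4·0.303970≈1.102467
n=6: y≈1.102467, sp=1, e=sp−y≈-0.102467; I≈-0.002338, D=e−e_prev≈0.950481; u=1/4·(-0.102467)+2·(-0.002338)+1/4·0.950481≈0.207327; next y=1/2·1.102467+1/4·0.207327≈0.603065
n=7: y≈0.603065, sp=1, e=sp−y≈0.396935; I≈0.394597, D=e−e_prev≈0.499402; u=1/4·0.396935+2·0.394597+1/4·0.499402≈1.013277; next y=1/2·0.603065+1/4·1.013277≈0.554852
n=8: y≈0.554852, sp=1, e=sp−y≈0.445148; I≈0.839745, D=e−e_prev≈0.048213; u=1/4·0.445148+2·0.839745+1/4·0.048213≈1.802830; next y=1/2·0.554852+1/4·1.802830≈0.728133
n=9: y≈0.728133, sp=1, e=sp−y≈0.271867; I≈1.111611, D=e−e_prev≈-0.173282; u=1/4·0.271867+2·1.111611+1/4·(-0.173282)≈2.247869; next y=1/2·0.728133+1/4·2.247869≈0.926034
n=10: y≈0.926034, sp=1, e=sp−y≈0.073966; I≈1.185577, D=e−e_prev≈-0.197901; u=1/4·0.073966+2·1.185577+1/4·(-0.197901)≈2.340171; next y=1/2·0.926034+1/4·2.340171≈1.048060
n=11: y≈1.048060, sp=1, e=sp−y≈-0.048060; I≈1.137518, D=e−e_prev≈-0.122026; u=1/4·(-0.048060)+2·1.137518+1/4·(-0.122026)≈2.232514; next y=1/2·1.048060+1/4·2.232514≈1.082158
n=12: y≈1.082158, sp=1, e=sp−y≈-0.082158; I≈1.055359, D=e−e_prev≈-0.034099; u=1/4·(-0.082158)+2·1.055359+1/4·(-0.034099)≈2.081654; next y=1/2·1.082158+1/4·2.081654≈1.061493
n=13: y≈1.061493, sp=1, e=sp−y≈-0.061493; I≈0.993867, D=e−e_prev≈0.020666; u=1/4·(-0.061493)+2·0.993867+1/4·0.020666≈1.977526; next y=1/2·1.061493+1/4·1.977526≈1.025128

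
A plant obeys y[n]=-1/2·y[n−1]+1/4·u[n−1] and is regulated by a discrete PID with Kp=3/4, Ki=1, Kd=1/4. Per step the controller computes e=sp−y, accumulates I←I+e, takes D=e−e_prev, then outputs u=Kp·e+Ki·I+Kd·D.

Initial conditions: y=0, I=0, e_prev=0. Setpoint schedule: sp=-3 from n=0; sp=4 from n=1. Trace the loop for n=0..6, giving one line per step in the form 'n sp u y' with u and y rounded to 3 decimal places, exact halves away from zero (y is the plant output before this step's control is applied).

(exact arithmetic carried between steps; '≈' marks a value shown rounded to 6 d.p. or computed from one; I and e_prev carry over from the previous line; the table rounds u and y to 3 d.p., halves away from zero)
n=0: y=0, sp=-3, e=sp−y=-3; I=-3, D=e−e_prev=-3; u=3/4·(-3)+1·(-3)+1/4·(-3)=-6; next y=-1/2·0+1/4·(-6)=-1.5
n=1: y=-1.5, sp=4, e=sp−y=5.5; I=2.5, D=e−e_prev=8.5; u=3/4·5.5+1·2.5+1/4·8.5=8.75; next y=-1/2·(-1.5)+1/4·8.75=2.9375
n=2: y=2.9375, sp=4, e=sp−y=1.0625; I=3.5625, D=e−e_prev=-4.4375; u=3/4·1.0625+1·3.5625+1/4·(-4.4375)=3.25; next y=-1/2·2.9375+1/4·3.25=-0.65625
n=3: y=-0.65625, sp=4, e=sp−y=4.65625; I=8.21875, D=e−e_prev=3.59375; u=3/4·4.65625+1·8.21875+1/4·3.59375=12.609375; next y=-1/2·(-0.65625)+1/4·12.609375≈3.480469
n=4: y≈3.480469, sp=4, e=sp−y≈0.519531; I≈8.738281, D=e−e_prev≈-4.136719; u=3/4·0.519531+1·8.738281+1/4·(-4.136719)≈8.09375; next y=-1/2·3.480469+1/4·8.09375≈0.283203
n=5: y≈0.283203, sp=4, e=sp−y≈3.716797; I≈12.455078, D=e−e_prev≈3.197266; u=3/4·3.716797+1·12.455078+1/4·3.197266≈16.041992; next y=-1/2·0.283203+1/4·16.041992≈3.868896
n=6: y≈3.868896, sp=4, e=sp−y≈0.131104; I≈12.586182, D=e−e_prev≈-3.585693; u=3/4·0.131104+1·12.586182+1/4·(-3.585693)≈11.788086; next y=-1/2·3.868896+1/4·11.788086≈1.012573

0 -3 -6.000 0.000
1 4 8.750 -1.500
2 4 3.250 2.938
3 4 12.609 -0.656
4 4 8.094 3.480
5 4 16.042 0.283
6 4 11.788 3.869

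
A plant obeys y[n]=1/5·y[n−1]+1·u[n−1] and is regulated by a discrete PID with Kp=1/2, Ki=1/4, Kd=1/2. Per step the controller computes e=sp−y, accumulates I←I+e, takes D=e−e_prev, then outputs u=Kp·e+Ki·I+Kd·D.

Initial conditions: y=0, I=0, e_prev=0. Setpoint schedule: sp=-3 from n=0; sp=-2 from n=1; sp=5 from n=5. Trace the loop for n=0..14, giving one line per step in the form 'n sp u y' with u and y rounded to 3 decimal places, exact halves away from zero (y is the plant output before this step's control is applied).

0 -3 -3.750 0.000
1 -2 2.938 -3.750
2 -2 -6.422 2.188
3 -2 5.715 -5.984
4 -2 -10.503 4.518
5 5 19.515 -9.599
6 5 -21.387 17.596
7 5 33.391 -17.868
8 5 -38.230 29.817
9 5 57.013 -32.267
10 5 -68.245 50.560
11 5 97.644 -58.134
12 5 -121.108 86.018
13 5 168.116 -103.904
14 5 -213.668 147.335

(exact arithmetic carried between steps; '≈' marks a value shown rounded to 6 d.p. or computed from one; I and e_prev carry over from the previous line; the table rounds u and y to 3 d.p., halves away from zero)
n=0: y=0, sp=-3, e=sp−y=-3; I=-3, D=e−e_prev=-3; u=1/2·(-3)+1/4·(-3)+1/2·(-3)=-3.75; next y=1/5·0+1·(-3.75)=-3.75
n=1: y=-3.75, sp=-2, e=sp−y=1.75; I=-1.25, D=e−e_prev=4.75; u=1/2·1.75+1/4·(-1.25)+1/2·4.75=2.9375; next y=1/5·(-3.75)+1·2.9375=2.1875
n=2: y=2.1875, sp=-2, e=sp−y=-4.1875; I=-5.4375, D=e−e_prev=-5.9375; u=1/2·(-4.1875)+1/4·(-5.4375)+1/2·(-5.9375)=-6.421875; next y=1/5·2.1875+1·(-6.421875)=-5.984375
n=3: y=-5.984375, sp=-2, e=sp−y=3.984375; I=-1.453125, D=e−e_prev=8.171875; u=1/2·3.984375+1/4·(-1.453125)+1/2·8.171875≈5.714844; next y=1/5·(-5.984375)+1·5.714844≈4.517969
n=4: y≈4.517969, sp=-2, e=sp−y≈-6.517969; I≈-7.971094, D=e−e_prev≈-10.502344; u=1/2·(-6.517969)+1/4·(-7.971094)+1/2·(-10.502344)≈-10.502930; next y=1/5·4.517969+1·(-10.502930)≈-9.599336
n=5: y≈-9.599336, sp=5, e=sp−y≈14.599336; I≈6.628242, D=e−e_prev≈21.117305; u=1/2·14.599336+1/4·6.628242+1/2·21.117305≈19.515381; next y=1/5·(-9.599336)+1·19.515381≈17.595514
n=6: y≈17.595514, sp=5, e=sp−y≈-12.595514; I≈-5.967271, D=e−e_prev≈-27.194850; u=1/2·(-12.595514)+1/4·(-5.967271)+1/2·(-27.194850)≈-21.387000; next y=1/5·17.595514+1·(-21.387000)≈-17.867897
n=7: y≈-17.867897, sp=5, e=sp−y≈22.867897; I≈16.900625, D=e−e_prev≈35.463410; u=1/2·22.867897+1/4·16.900625+1/2·35.463410≈33.390810; next y=1/5·(-17.867897)+1·33.390810≈29.817231
n=8: y≈29.817231, sp=5, e=sp−y≈-24.817231; I≈-7.916605, D=e−e_prev≈-47.685127; u=1/2·(-24.817231)+1/4·(-7.916605)+1/2·(-47.685127)≈-38.230330; next y=1/5·29.817231+1·(-38.230330)≈-32.266884
n=9: y≈-32.266884, sp=5, e=sp−y≈37.266884; I≈29.350279, D=e−e_prev≈62.084115; u=1/2·37.266884+1/4·29.350279+1/2·62.084115≈57.013069; next y=1/5·(-32.266884)+1·57.013069≈50.559692
n=10: y≈50.559692, sp=5, e=sp−y≈-45.559692; I≈-16.209413, D=e−e_prev≈-82.826577; u=1/2·(-45.559692)+1/4·(-16.209413)+1/2·(-82.826577)≈-68.245488; next y=1/5·50.559692+1·(-68.245488)≈-58.133549
n=11: y≈-58.133549, sp=5, e=sp−y≈63.133549; I≈46.924136, D=e−e_prev≈108.693242; u=1/2·63.133549+1/4·46.924136+1/2·108.693242≈97.644429; next y=1/5·(-58.133549)+1·97.644429≈86.017720
n=12: y≈86.017720, sp=5, e=sp−y≈-81.017720; I≈-34.093584, D=e−e_prev≈-144.151269; u=1/2·(-81.017720)+1/4·(-34.093584)+1/2·(-144.151269)≈-121.107890; next y=1/5·86.017720+1·(-121.107890)≈-103.904346
n=13: y≈-103.904346, sp=5, e=sp−y≈108.904346; I≈74.810763, D=e−e_prev≈189.922066; u=1/2·108.904346+1/4·74.810763+1/2·189.922066≈168.115897; next y=1/5·(-103.904346)+1·168.115897≈147.335027
n=14: y≈147.335027, sp=5, e=sp−y≈-142.335027; I≈-67.524265, D=e−e_prev≈-251.239374; u=1/2·(-142.335027)+1/4·(-67.524265)+1/2·(-251.239374)≈-213.668267; next y=1/5·147.335027+1·(-213.668267)≈-184.201261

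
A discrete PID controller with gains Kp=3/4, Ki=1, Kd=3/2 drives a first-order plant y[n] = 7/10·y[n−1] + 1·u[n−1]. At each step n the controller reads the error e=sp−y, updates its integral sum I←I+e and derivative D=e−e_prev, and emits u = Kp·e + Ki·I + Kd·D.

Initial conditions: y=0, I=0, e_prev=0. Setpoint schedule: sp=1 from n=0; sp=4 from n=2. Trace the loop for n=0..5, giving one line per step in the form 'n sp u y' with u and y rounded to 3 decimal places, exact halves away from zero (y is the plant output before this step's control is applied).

(exact arithmetic carried between steps; '≈' marks a value shown rounded to 6 d.p. or computed from one; I and e_prev carry over from the previous line; the table rounds u and y to 3 d.p., halves away from zero)
n=0: y=0, sp=1, e=sp−y=1; I=1, D=e−e_prev=1; u=3/4·1+1·1+3/2·1=3.25; next y=7/10·0+1·3.25=3.25
n=1: y=3.25, sp=1, e=sp−y=-2.25; I=-1.25, D=e−e_prev=-3.25; u=3/4·(-2.25)+1·(-1.25)+3/2·(-3.25)=-7.8125; next y=7/10·3.25+1·(-7.8125)=-5.5375
n=2: y=-5.5375, sp=4, e=sp−y=9.5375; I=8.2875, D=e−e_prev=11.7875; u=3/4·9.5375+1·8.2875+3/2·11.7875=33.121875; next y=7/10·(-5.5375)+1·33.121875=29.245625
n=3: y=29.245625, sp=4, e=sp−y=-25.245625; I=-16.958125, D=e−e_prev=-34.783125; u=3/4·(-25.245625)+1·(-16.958125)+3/2·(-34.783125)≈-88.067031; next y=7/10·29.245625+1·(-88.067031)≈-67.595094
n=4: y≈-67.595094, sp=4, e=sp−y≈71.595094; I≈54.636969, D=e−e_prev≈96.840719; u=3/4·71.595094+1·54.636969+3/2·96.840719≈253.594367; next y=7/10·(-67.595094)+1·253.594367≈206.277802
n=5: y≈206.277802, sp=4, e=sp−y≈-202.277802; I≈-147.640833, D=e−e_prev≈-273.872895; u=3/4·(-202.277802)+1·(-147.640833)+3/2·(-273.872895)≈-710.158527; next y=7/10·206.277802+1·(-710.158527)≈-565.764066

0 1 3.250 0.000
1 1 -7.813 3.250
2 4 33.122 -5.538
3 4 -88.067 29.246
4 4 253.594 -67.595
5 4 -710.159 206.278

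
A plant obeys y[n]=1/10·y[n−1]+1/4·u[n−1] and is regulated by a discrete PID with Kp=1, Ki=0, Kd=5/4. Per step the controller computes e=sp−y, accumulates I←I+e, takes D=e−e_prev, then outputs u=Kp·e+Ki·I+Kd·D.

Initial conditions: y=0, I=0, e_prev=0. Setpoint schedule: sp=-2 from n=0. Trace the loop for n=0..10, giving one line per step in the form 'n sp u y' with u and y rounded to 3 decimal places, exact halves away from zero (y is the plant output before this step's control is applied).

(exact arithmetic carried between steps; '≈' marks a value shown rounded to 6 d.p. or computed from one; I and e_prev carry over from the previous line; the table rounds u and y to 3 d.p., halves away from zero)
n=0: y=0, sp=-2, e=sp−y=-2; I=-2, D=e−e_prev=-2; u=1·(-2)+0·(-2)+5/4·(-2)=-4.5; next y=1/10·0+1/4·(-4.5)=-1.125
n=1: y=-1.125, sp=-2, e=sp−y=-0.875; I=-2.875, D=e−e_prev=1.125; u=1·(-0.875)+0·(-2.875)+5/4·1.125=0.53125; next y=1/10·(-1.125)+1/4·0.53125≈0.020313
n=2: y≈0.020313, sp=-2, e=sp−y≈-2.020313; I≈-4.895313, D=e−e_prev≈-1.145313; u=1·(-2.020313)+0·(-4.895313)+5/4·(-1.145313)≈-3.451953; next y=1/10·0.020313+1/4·(-3.451953)≈-0.860957
n=3: y≈-0.860957, sp=-2, e=sp−y≈-1.139043; I≈-6.034355, D=e−e_prev≈0.881270; u=1·(-1.139043)+0·(-6.034355)+5/4·0.881270≈-0.037456; next y=1/10·(-0.860957)+1/4·(-0.037456)≈-0.095460
n=4: y≈-0.095460, sp=-2, e=sp−y≈-1.904540; I≈-7.938896, D=e−e_prev≈-0.765497; u=1·(-1.904540)+0·(-7.938896)+5/4·(-0.765497)≈-2.861412; next y=1/10·(-0.095460)+1/4·(-2.861412)≈-0.724899
n=5: y≈-0.724899, sp=-2, e=sp−y≈-1.275101; I≈-9.213997, D=e−e_prev≈0.629439; u=1·(-1.275101)+0·(-9.213997)+5/4·0.629439≈-0.488302; next y=1/10·(-0.724899)+1/4·(-0.488302)≈-0.194565
n=6: y≈-0.194565, sp=-2, e=sp−y≈-1.805435; I≈-11.019431, D=e−e_prev≈-0.530334; u=1·(-1.805435)+0·(-11.019431)+5/4·(-0.530334)≈-2.468352; next y=1/10·(-0.194565)+1/4·(-2.468352)≈-0.636544
n=7: y≈-0.636544, sp=-2, e=sp−y≈-1.363456; I≈-12.382887, D=e−e_prev≈0.441979; u=1·(-1.363456)+0·(-12.382887)+5/4·0.441979≈-0.810982; next y=1/10·(-0.636544)+1/4·(-0.810982)≈-0.266400
n=8: y≈-0.266400, sp=-2, e=sp−y≈-1.733600; I≈-14.116487, D=e−e_prev≈-0.370145; u=1·(-1.733600)+0·(-14.116487)+5/4·(-0.370145)≈-2.196281; next y=1/10·(-0.266400)+1/4·(-2.196281)≈-0.575710
n=9: y≈-0.575710, sp=-2, e=sp−y≈-1.424290; I≈-15.540777, D=e−e_prev≈0.309310; u=1·(-1.424290)+0·(-15.540777)+5/4·0.309310≈-1.037652; next y=1/10·(-0.575710)+1/4·(-1.037652)≈-0.316984
n=10: y≈-0.316984, sp=-2, e=sp−y≈-1.683016; I≈-17.223793, D=e−e_prev≈-0.258726; u=1·(-1.683016)+0·(-17.223793)+5/4·(-0.258726)≈-2.006424; next y=1/10·(-0.316984)+1/4·(-2.006424)≈-0.533304

0 -2 -4.500 0.000
1 -2 0.531 -1.125
2 -2 -3.452 0.020
3 -2 -0.037 -0.861
4 -2 -2.861 -0.095
5 -2 -0.488 -0.725
6 -2 -2.468 -0.195
7 -2 -0.811 -0.637
8 -2 -2.196 -0.266
9 -2 -1.038 -0.576
10 -2 -2.006 -0.317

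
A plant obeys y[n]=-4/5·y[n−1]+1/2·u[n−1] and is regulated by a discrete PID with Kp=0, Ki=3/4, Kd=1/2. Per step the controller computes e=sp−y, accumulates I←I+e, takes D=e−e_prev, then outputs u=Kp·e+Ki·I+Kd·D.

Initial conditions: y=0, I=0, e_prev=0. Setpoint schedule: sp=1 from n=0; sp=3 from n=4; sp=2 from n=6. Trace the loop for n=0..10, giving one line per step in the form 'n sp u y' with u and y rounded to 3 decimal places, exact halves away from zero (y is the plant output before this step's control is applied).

(exact arithmetic carried between steps; '≈' marks a value shown rounded to 6 d.p. or computed from one; I and e_prev carry over from the previous line; the table rounds u and y to 3 d.p., halves away from zero)
n=0: y=0, sp=1, e=sp−y=1; I=1, D=e−e_prev=1; u=0·1+3/4·1+1/2·1=1.25; next y=-4/5·0+1/2·1.25=0.625
n=1: y=0.625, sp=1, e=sp−y=0.375; I=1.375, D=e−e_prev=-0.625; u=0·0.375+3/4·1.375+1/2·(-0.625)=0.71875; next y=-4/5·0.625+1/2·0.71875=-0.140625
n=2: y=-0.140625, sp=1, e=sp−y=1.140625; I=2.515625, D=e−e_prev=0.765625; u=0·1.140625+3/4·2.515625+1/2·0.765625≈2.269531; next y=-4/5·(-0.140625)+1/2·2.269531≈1.247266
n=3: y≈1.247266, sp=1, e=sp−y≈-0.247266; I≈2.268359, D=e−e_prev≈-1.387891; u=0·(-0.247266)+3/4·2.268359+1/2·(-1.387891)≈1.007324; next y=-4/5·1.247266+1/2·1.007324≈-0.494150
n=4: y≈-0.494150, sp=3, e=sp−y≈3.494150; I≈5.762510, D=e−e_prev≈3.741416; u=0·3.494150+3/4·5.762510+1/2·3.741416≈6.192590; next y=-4/5·(-0.494150)+1/2·6.192590≈3.491615
n=5: y≈3.491615, sp=3, e=sp−y≈-0.491615; I≈5.270894, D=e−e_prev≈-3.985766; u=0·(-0.491615)+3/4·5.270894+1/2·(-3.985766)≈1.960288; next y=-4/5·3.491615+1/2·1.960288≈-1.813148
n=6: y≈-1.813148, sp=2, e=sp−y≈3.813148; I≈9.084043, D=e−e_prev≈4.304764; u=0·3.813148+3/4·9.084043+1/2·4.304764≈8.965414; next y=-4/5·(-1.813148)+1/2·8.965414≈5.933226
n=7: y≈5.933226, sp=2, e=sp−y≈-3.933226; I≈5.150817, D=e−e_prev≈-7.746374; u=0·(-3.933226)+3/4·5.150817+1/2·(-7.746374)≈-0.010074; next y=-4/5·5.933226+1/2·(-0.010074)≈-4.751618
n=8: y≈-4.751618, sp=2, e=sp−y≈6.751618; I≈11.902435, D=e−e_prev≈10.684844; u=0·6.751618+3/4·11.902435+1/2·10.684844≈14.269248; next y=-4/5·(-4.751618)+1/2·14.269248≈10.935918
n=9: y≈10.935918, sp=2, e=sp−y≈-8.935918; I≈2.966517, D=e−e_prev≈-15.687536; u=0·(-8.935918)+3/4·2.966517+1/2·(-15.687536)≈-5.618881; next y=-4/5·10.935918+1/2·(-5.618881)≈-11.558175
n=10: y≈-11.558175, sp=2, e=sp−y≈13.558175; I≈16.524692, D=e−e_prev≈22.494093; u=0·13.558175+3/4·16.524692+1/2·22.494093≈23.640565; next y=-4/5·(-11.558175)+1/2·23.640565≈21.066823

0 1 1.250 0.000
1 1 0.719 0.625
2 1 2.270 -0.141
3 1 1.007 1.247
4 3 6.193 -0.494
5 3 1.960 3.492
6 2 8.965 -1.813
7 2 -0.010 5.933
8 2 14.269 -4.752
9 2 -5.619 10.936
10 2 23.641 -11.558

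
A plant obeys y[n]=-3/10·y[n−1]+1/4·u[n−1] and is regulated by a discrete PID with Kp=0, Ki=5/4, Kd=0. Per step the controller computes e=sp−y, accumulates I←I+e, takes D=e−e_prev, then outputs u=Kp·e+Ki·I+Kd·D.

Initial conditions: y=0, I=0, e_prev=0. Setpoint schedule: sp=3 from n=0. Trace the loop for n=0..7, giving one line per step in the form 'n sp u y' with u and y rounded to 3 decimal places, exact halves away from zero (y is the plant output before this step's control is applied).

(exact arithmetic carried between steps; '≈' marks a value shown rounded to 6 d.p. or computed from one; I and e_prev carry over from the previous line; the table rounds u and y to 3 d.p., halves away from zero)
n=0: y=0, sp=3, e=sp−y=3; I=3, D=e−e_prev=3; u=0·3+5/4·3+0·3=3.75; next y=-3/10·0+1/4·3.75=0.9375
n=1: y=0.9375, sp=3, e=sp−y=2.0625; I=5.0625, D=e−e_prev=-0.9375; u=0·2.0625+5/4·5.0625+0·(-0.9375)=6.328125; next y=-3/10·0.9375+1/4·6.328125≈1.300781
n=2: y≈1.300781, sp=3, e=sp−y≈1.699219; I≈6.761719, D=e−e_prev≈-0.363281; u=0·1.699219+5/4·6.761719+0·(-0.363281)≈8.452148; next y=-3/10·1.300781+1/4·8.452148≈1.722803
n=3: y≈1.722803, sp=3, e=sp−y≈1.277197; I≈8.038916, D=e−e_prev≈-0.422021; u=0·1.277197+5/4·8.038916+0·(-0.422021)≈10.048645; next y=-3/10·1.722803+1/4·10.048645≈1.995320
n=4: y≈1.995320, sp=3, e=sp−y≈1.004680; I≈9.043596, D=e−e_prev≈-0.272518; u=0·1.004680+5/4·9.043596+0·(-0.272518)≈11.304494; next y=-3/10·1.995320+1/4·11.304494≈2.227527
n=5: y≈2.227527, sp=3, e=sp−y≈0.772473; I≈9.816068, D=e−e_prev≈-0.232207; u=0·0.772473+5/4·9.816068+0·(-0.232207)≈12.270085; next y=-3/10·2.227527+1/4·12.270085≈2.399263
n=6: y≈2.399263, sp=3, e=sp−y≈0.600737; I≈10.416805, D=e−e_prev≈-0.171736; u=0·0.600737+5/4·10.416805+0·(-0.171736)≈13.021006; next y=-3/10·2.399263+1/4·13.021006≈2.535473
n=7: y≈2.535473, sp=3, e=sp−y≈0.464527; I≈10.881332, D=e−e_prev≈-0.136210; u=0·0.464527+5/4·10.881332+0·(-0.136210)≈13.601665; next y=-3/10·2.535473+1/4·13.601665≈2.639775

0 3 3.750 0.000
1 3 6.328 0.938
2 3 8.452 1.301
3 3 10.049 1.723
4 3 11.304 1.995
5 3 12.270 2.228
6 3 13.021 2.399
7 3 13.602 2.535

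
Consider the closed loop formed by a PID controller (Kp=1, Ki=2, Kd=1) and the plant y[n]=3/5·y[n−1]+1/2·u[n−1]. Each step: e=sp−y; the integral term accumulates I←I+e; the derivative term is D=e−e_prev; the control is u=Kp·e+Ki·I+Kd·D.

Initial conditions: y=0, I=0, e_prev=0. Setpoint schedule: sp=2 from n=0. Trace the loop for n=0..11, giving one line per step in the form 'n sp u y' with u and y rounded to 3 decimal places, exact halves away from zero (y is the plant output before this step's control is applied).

(exact arithmetic carried between steps; '≈' marks a value shown rounded to 6 d.p. or computed from one; I and e_prev carry over from the previous line; the table rounds u and y to 3 d.p., halves away from zero)
n=0: y=0, sp=2, e=sp−y=2; I=2, D=e−e_prev=2; u=1·2+2·2+1·2=8; next y=3/5·0+1/2·8=4
n=1: y=4, sp=2, e=sp−y=-2; I=0, D=e−e_prev=-4; u=1·(-2)+2·0+1·(-4)=-6; next y=3/5·4+1/2·(-6)=-0.6
n=2: y=-0.6, sp=2, e=sp−y=2.6; I=2.6, D=e−e_prev=4.6; u=1·2.6+2·2.6+1·4.6=12.4; next y=3/5·(-0.6)+1/2·12.4=5.84
n=3: y=5.84, sp=2, e=sp−y=-3.84; I=-1.24, D=e−e_prev=-6.44; u=1·(-3.84)+2·(-1.24)+1·(-6.44)=-12.76; next y=3/5·5.84+1/2·(-12.76)=-2.876
n=4: y=-2.876, sp=2, e=sp−y=4.876; I=3.636, D=e−e_prev=8.716; u=1·4.876+2·3.636+1·8.716=20.864; next y=3/5·(-2.876)+1/2·20.864=8.7064
n=5: y=8.7064, sp=2, e=sp−y=-6.7064; I=-3.0704, D=e−e_prev=-11.5824; u=1·(-6.7064)+2·(-3.0704)+1·(-11.5824)=-24.4296; next y=3/5·8.7064+1/2·(-24.4296)=-6.99096
n=6: y=-6.99096, sp=2, e=sp−y=8.99096; I=5.92056, D=e−e_prev=15.69736; u=1·8.99096+2·5.92056+1·15.69736=36.52944; next y=3/5·(-6.99096)+1/2·36.52944=14.070144
n=7: y=14.070144, sp=2, e=sp−y=-12.070144; I=-6.149584, D=e−e_prev=-21.061104; u=1·(-12.070144)+2·(-6.149584)+1·(-21.061104)=-45.430416; next y=3/5·14.070144+1/2·(-45.430416)≈-14.273122
n=8: y≈-14.273122, sp=2, e=sp−y≈16.273122; I≈10.123538, D=e−e_prev≈28.343266; u=1·16.273122+2·10.123538+1·28.343266≈64.863462; next y=3/5·(-14.273122)+1/2·64.863462≈23.867858
n=9: y≈23.867858, sp=2, e=sp−y≈-21.867858; I≈-11.744321, D=e−e_prev≈-38.140980; u=1·(-21.867858)+2·(-11.744321)+1·(-38.140980)≈-83.497479; next y=3/5·23.867858+1/2·(-83.497479)≈-27.428025
n=10: y≈-27.428025, sp=2, e=sp−y≈29.428025; I≈17.683704, D=e−e_prev≈51.295883; u=1·29.428025+2·17.683704+1·51.295883≈116.091316; next y=3/5·(-27.428025)+1/2·116.091316≈41.588843
n=11: y≈41.588843, sp=2, e=sp−y≈-39.588843; I≈-21.905139, D=e−e_prev≈-69.016868; u=1·(-39.588843)+2·(-21.905139)+1·(-69.016868)≈-152.415989; next y=3/5·41.588843+1/2·(-152.415989)≈-51.254689

0 2 8.000 0.000
1 2 -6.000 4.000
2 2 12.400 -0.600
3 2 -12.760 5.840
4 2 20.864 -2.876
5 2 -24.430 8.706
6 2 36.529 -6.991
7 2 -45.430 14.070
8 2 64.863 -14.273
9 2 -83.497 23.868
10 2 116.091 -27.428
11 2 -152.416 41.589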